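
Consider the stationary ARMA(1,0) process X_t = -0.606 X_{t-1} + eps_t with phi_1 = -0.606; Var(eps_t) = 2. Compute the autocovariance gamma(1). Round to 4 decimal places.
\gamma(1) = -1.9154

Multiply the model equation by X_{t-k} and take expectations. With theta_0 = psi_0 = 1 and psi_j the MA(infinity) weights, this gives
  gamma(k) - sum_i phi_i gamma(k-i) = c_k,
  c_k = sigma^2 * sum_{j=k..q} theta_j psi_{j-k}   (c_k = 0 for k > q),
using gamma(-m) = gamma(m).
Pure AR (q = 0): c_0 = sigma^2 = 2, c_k = 0 for k >= 1.
Equations for k = 0 and k = 1 (AR order 1):
  gamma(0) = phi_1 gamma(1) + c_0
  gamma(1) = phi_1 gamma(0) + c_1
Substituting the second into the first: gamma(0) (1 - phi_1^2) = c_0 + phi_1 c_1, so
  gamma(0) = c_0 / (1 - phi_1^2) = 2 / (1 - (-0.606)^2) = 2 / 0.632764 = 3.160736.
  gamma(1) = phi_1 gamma(0) = (-0.606)(3.160736) = -1.915406.
Therefore gamma(1) = -1.9154 (to 4 decimal places).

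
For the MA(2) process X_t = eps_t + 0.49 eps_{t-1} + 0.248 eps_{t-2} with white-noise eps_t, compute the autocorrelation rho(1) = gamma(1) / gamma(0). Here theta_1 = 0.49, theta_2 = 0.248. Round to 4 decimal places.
\rho(1) = 0.4698

For an MA(q) process with theta_0 = 1, the autocovariance is
  gamma(k) = sigma^2 * sum_{i=0..q-k} theta_i * theta_{i+k},
and rho(k) = gamma(k) / gamma(0). Sigma^2 cancels.
  numerator   = (1)*(0.49) + (0.49)*(0.248) = 0.61152.
  denominator = (1)^2 + (0.49)^2 + (0.248)^2 = 1.301604.
  rho(1) = 0.61152 / 1.301604 = 0.4698.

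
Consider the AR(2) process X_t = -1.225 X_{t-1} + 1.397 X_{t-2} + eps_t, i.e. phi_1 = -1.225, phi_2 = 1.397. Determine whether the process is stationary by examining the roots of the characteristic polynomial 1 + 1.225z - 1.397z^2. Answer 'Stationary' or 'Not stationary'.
\text{Not stationary}

The AR(p) characteristic polynomial is P(z) = 1 + 1.225z - 1.397z^2.
Stationarity requires all roots to lie outside the unit circle, i.e. |z| > 1 for every root.
Set 1 + (1.225) z + (-1.397) z^2 = 0, i.e. a z^2 + b z + c = 0 with a = -1.397, b = 1.225, c = 1.
Discriminant D = b^2 - 4ac = (1.225)^2 - 4*(-1.397)*1 = 1.500625 - (-5.588) = 7.088625.
D >= 0, so the roots are real: z = (-b +/- sqrt(D)) / (2a) = (-1.225 +/- 2.662447) / (-2.794).
  z_1 = (-1.225 + 2.662447) / (-2.794) = -0.5145,   |z_1| = 0.5145.
  z_2 = (-1.225 - 2.662447) / (-2.794) = 1.3914,   |z_2| = 1.3914.
Moduli of all roots: 0.5145, 1.3914.
All moduli strictly greater than 1? No.
Verdict: Not stationary.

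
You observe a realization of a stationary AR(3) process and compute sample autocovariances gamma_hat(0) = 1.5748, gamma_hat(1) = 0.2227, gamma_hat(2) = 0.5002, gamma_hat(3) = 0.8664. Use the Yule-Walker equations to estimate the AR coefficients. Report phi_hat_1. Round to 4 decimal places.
\hat\phi_{1} = -0.0640

The Yule-Walker equations for an AR(p) process read, in matrix form,
  Gamma_p phi = r_p,   with   (Gamma_p)_{ij} = gamma(|i - j|),
                       (r_p)_i = gamma(i),   i,j = 1..p.
Substitute the sample gammas (Toeplitz matrix and right-hand side of size 3):
  Gamma_p = [[1.5748, 0.2227, 0.5002], [0.2227, 1.5748, 0.2227], [0.5002, 0.2227, 1.5748]]
  r_p     = [0.2227, 0.5002, 0.8664]
Written out (R1..R3):
  (R1) 1.5748 phi_1 + 0.2227 phi_2 + 0.5002 phi_3 = 0.2227
  (R2) 0.2227 phi_1 + 1.5748 phi_2 + 0.2227 phi_3 = 0.5002
  (R3) 0.5002 phi_1 + 0.2227 phi_2 + 1.5748 phi_3 = 0.8664
Gaussian elimination:
  R2 <- R2 - (0.2227/1.5748) R1 = R2 - (0.141415) R1:  1.543307 phi_2 + 0.151964 phi_3 = 0.468707
  R3 <- R3 - (0.5002/1.5748) R1 = R3 - (0.317628) R1:  0.151964 phi_2 + 1.415923 phi_3 = 0.795664
  R3 <- R3 - (0.151964/1.543307) R2 = R3 - (0.098467) R2:  1.400959 phi_3 = 0.749512
Back-substitution:
  phi_hat_3 = 0.749512 / 1.400959 = 0.534999
  phi_hat_2 = (0.468707 - (0.151964)(0.534999)) / 1.543307 = 0.251023
  phi_hat_1 = (0.2227 - (0.2227)(0.251023) - (0.5002)(0.534999)) / 1.5748 = -0.064014
So phi_hat = [-0.0640, 0.2510, 0.5350].
Therefore phi_hat_1 = -0.0640.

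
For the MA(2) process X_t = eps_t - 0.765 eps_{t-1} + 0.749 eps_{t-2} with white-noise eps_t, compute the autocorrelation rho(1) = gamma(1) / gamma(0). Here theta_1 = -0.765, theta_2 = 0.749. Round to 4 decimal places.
\rho(1) = -0.6234

For an MA(q) process with theta_0 = 1, the autocovariance is
  gamma(k) = sigma^2 * sum_{i=0..q-k} theta_i * theta_{i+k},
and rho(k) = gamma(k) / gamma(0). Sigma^2 cancels.
  numerator   = (1)*(-0.765) + (-0.765)*(0.749) = -1.337985.
  denominator = (1)^2 + (-0.765)^2 + (0.749)^2 = 2.146226.
  rho(1) = -1.337985 / 2.146226 = -0.6234.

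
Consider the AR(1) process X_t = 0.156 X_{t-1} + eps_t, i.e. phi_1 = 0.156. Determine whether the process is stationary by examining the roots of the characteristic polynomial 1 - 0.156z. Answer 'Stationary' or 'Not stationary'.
\text{Stationary}

The AR(p) characteristic polynomial is P(z) = 1 - 0.156z.
Stationarity requires all roots to lie outside the unit circle, i.e. |z| > 1 for every root.
This is linear in z: 1 + (-0.156) z = 0  =>  z = -1/(-0.156) = 6.410256,  |z| = 6.410256.
Moduli of all roots: 6.4103.
All moduli strictly greater than 1? Yes.
Verdict: Stationary.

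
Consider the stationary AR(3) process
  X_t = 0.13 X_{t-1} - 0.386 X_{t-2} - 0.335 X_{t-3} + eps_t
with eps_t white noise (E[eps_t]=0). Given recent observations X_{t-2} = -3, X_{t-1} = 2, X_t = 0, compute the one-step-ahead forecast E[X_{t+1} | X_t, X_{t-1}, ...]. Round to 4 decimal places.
E[X_{t+1} \mid \mathcal F_t] = 0.2330

For an AR(p) model X_t = c + sum_i phi_i X_{t-i} + eps_t, the
one-step-ahead conditional mean is
  E[X_{t+1} | X_t, ...] = c + sum_i phi_i X_{t+1-i}.
Substitute known values:
  E[X_{t+1} | ...] = (0.13) * (0) + (-0.386) * (2) + (-0.335) * (-3)
                   = 0.2330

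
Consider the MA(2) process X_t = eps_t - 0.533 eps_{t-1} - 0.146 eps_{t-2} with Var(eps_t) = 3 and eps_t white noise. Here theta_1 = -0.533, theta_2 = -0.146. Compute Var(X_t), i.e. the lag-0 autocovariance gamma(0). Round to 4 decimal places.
\gamma(0) = 3.9162

For an MA(q) process X_t = eps_t + sum_i theta_i eps_{t-i} with
Var(eps_t) = sigma^2, the variance is
  gamma(0) = sigma^2 * (1 + sum_i theta_i^2).
  sum_i theta_i^2 = (-0.533)^2 + (-0.146)^2 = 0.284089 + 0.021316 = 0.305405.
  gamma(0) = 3 * (1 + 0.305405) = 3 * 1.305405 = 3.916215, which rounds to 3.9162.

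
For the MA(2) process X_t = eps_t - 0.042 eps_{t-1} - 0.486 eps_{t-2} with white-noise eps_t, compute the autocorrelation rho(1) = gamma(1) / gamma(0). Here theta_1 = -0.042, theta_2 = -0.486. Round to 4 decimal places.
\rho(1) = -0.0174

For an MA(q) process with theta_0 = 1, the autocovariance is
  gamma(k) = sigma^2 * sum_{i=0..q-k} theta_i * theta_{i+k},
and rho(k) = gamma(k) / gamma(0). Sigma^2 cancels.
  numerator   = (1)*(-0.042) + (-0.042)*(-0.486) = -0.021588.
  denominator = (1)^2 + (-0.042)^2 + (-0.486)^2 = 1.23796.
  rho(1) = -0.021588 / 1.23796 = -0.0174.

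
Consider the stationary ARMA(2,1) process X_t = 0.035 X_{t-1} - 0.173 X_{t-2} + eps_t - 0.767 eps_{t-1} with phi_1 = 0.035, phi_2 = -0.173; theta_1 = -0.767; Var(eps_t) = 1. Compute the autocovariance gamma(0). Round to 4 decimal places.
\gamma(0) = 1.5915

Multiply the model equation by X_{t-k} and take expectations. With theta_0 = psi_0 = 1 and psi_j the MA(infinity) weights, this gives
  gamma(k) - sum_i phi_i gamma(k-i) = c_k,
  c_k = sigma^2 * sum_{j=k..q} theta_j psi_{j-k}   (c_k = 0 for k > q),
using gamma(-m) = gamma(m).
psi-weights needed (psi_j = theta_j + sum_i phi_i psi_{j-i}):
  psi_1 = theta_1 + phi_1 = -0.767 + (0.035) = -0.732
Right-hand sides:
  c_0 = sigma^2 (1 + theta_1 psi_1) = 1 * (1 + (-0.767)(-0.732)) = 1 * 1.561444 = 1.561444
  c_1 = sigma^2 theta_1 = 1 * (-0.767) = -0.767
  c_2 = 0
Equations for k = 0, 1, 2 (AR order 2, c_2 = 0):
  (E0) gamma(0) = phi_1 gamma(1) + phi_2 gamma(2) + c_0
  (E1) gamma(1) = phi_1 gamma(0) + phi_2 gamma(1) + c_1
  (E2) gamma(2) = phi_1 gamma(1) + phi_2 gamma(0)
From (E1): gamma(1) = A gamma(0) + B with
  A = phi_1 / (1 - phi_2) = 0.035 / 1.173 = 0.029838,   B = c_1 / (1 - phi_2) = -0.767 / 1.173 = -0.653879.
Insert (E2) into (E0): gamma(0) (1 - phi_2^2) = phi_1 (1 + phi_2) gamma(1) + c_0.
  phi_1 (1 + phi_2) = (0.035)(0.827) = 0.028945,   1 - phi_2^2 = 0.970071.
Replace gamma(1) by A gamma(0) + B and collect gamma(0):
  gamma(0) [0.970071 - (0.028945)(0.029838)] = (0.028945)(-0.653879) + 1.561444
  gamma(0) * 0.969207 = 1.542517
  gamma(0) = 1.542517 / 0.969207 = 1.591525.
Therefore gamma(0) = 1.5915 (to 4 decimal places).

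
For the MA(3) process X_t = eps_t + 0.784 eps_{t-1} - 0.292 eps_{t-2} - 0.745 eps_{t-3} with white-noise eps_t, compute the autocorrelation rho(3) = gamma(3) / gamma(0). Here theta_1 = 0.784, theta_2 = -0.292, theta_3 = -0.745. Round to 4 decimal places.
\rho(3) = -0.3304

For an MA(q) process with theta_0 = 1, the autocovariance is
  gamma(k) = sigma^2 * sum_{i=0..q-k} theta_i * theta_{i+k},
and rho(k) = gamma(k) / gamma(0). Sigma^2 cancels.
  numerator   = (1)*(-0.745) = -0.745.
  denominator = (1)^2 + (0.784)^2 + (-0.292)^2 + (-0.745)^2 = 2.254945.
  rho(3) = -0.745 / 2.254945 = -0.3304.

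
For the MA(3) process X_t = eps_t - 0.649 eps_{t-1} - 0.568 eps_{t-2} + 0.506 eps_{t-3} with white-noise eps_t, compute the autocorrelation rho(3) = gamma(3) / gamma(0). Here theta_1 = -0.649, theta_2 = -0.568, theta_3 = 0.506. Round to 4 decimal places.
\rho(3) = 0.2530

For an MA(q) process with theta_0 = 1, the autocovariance is
  gamma(k) = sigma^2 * sum_{i=0..q-k} theta_i * theta_{i+k},
and rho(k) = gamma(k) / gamma(0). Sigma^2 cancels.
  numerator   = (1)*(0.506) = 0.506.
  denominator = (1)^2 + (-0.649)^2 + (-0.568)^2 + (0.506)^2 = 1.999861.
  rho(3) = 0.506 / 1.999861 = 0.2530.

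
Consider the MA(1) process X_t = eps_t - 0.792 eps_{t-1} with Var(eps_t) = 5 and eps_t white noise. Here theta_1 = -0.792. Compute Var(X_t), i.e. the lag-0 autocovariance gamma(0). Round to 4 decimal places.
\gamma(0) = 8.1363

For an MA(q) process X_t = eps_t + sum_i theta_i eps_{t-i} with
Var(eps_t) = sigma^2, the variance is
  gamma(0) = sigma^2 * (1 + sum_i theta_i^2).
  sum_i theta_i^2 = (-0.792)^2 = 0.627264.
  gamma(0) = 5 * (1 + 0.627264) = 5 * 1.627264 = 8.13632, which rounds to 8.1363.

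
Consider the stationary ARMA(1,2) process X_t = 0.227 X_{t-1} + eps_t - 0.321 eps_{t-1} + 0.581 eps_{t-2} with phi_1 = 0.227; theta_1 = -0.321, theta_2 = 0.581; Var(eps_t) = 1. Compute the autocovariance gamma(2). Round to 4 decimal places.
\gamma(2) = 0.5647

Multiply the model equation by X_{t-k} and take expectations. With theta_0 = psi_0 = 1 and psi_j the MA(infinity) weights, this gives
  gamma(k) - sum_i phi_i gamma(k-i) = c_k,
  c_k = sigma^2 * sum_{j=k..q} theta_j psi_{j-k}   (c_k = 0 for k > q),
using gamma(-m) = gamma(m).
psi-weights needed (psi_j = theta_j + sum_i phi_i psi_{j-i}):
  psi_1 = theta_1 + phi_1 = -0.321 + (0.227) = -0.094
  psi_2 = theta_2 + phi_1 psi_1 = 0.581 + (0.227)(-0.094) = 0.559662
Right-hand sides:
  c_0 = sigma^2 (1 + theta_1 psi_1 + theta_2 psi_2) = 1 * (1 + (-0.321)(-0.094) + (0.581)(0.559662)) = 1 * 1.355338 = 1.355338
  c_1 = sigma^2 (theta_1 + theta_2 psi_1) = 1 * (-0.321 + (0.581)(-0.094)) = -0.375614
  c_2 = sigma^2 theta_2 = 1 * (0.581) = 0.581
Equations for k = 0 and k = 1 (AR order 1):
  gamma(0) = phi_1 gamma(1) + c_0
  gamma(1) = phi_1 gamma(0) + c_1
Substituting the second into the first: gamma(0) (1 - phi_1^2) = c_0 + phi_1 c_1, so
  gamma(0) = (c_0 + phi_1 c_1) / (1 - phi_1^2) = (1.355338 + (0.227)(-0.375614)) / (1 - (0.227)^2) = 1.270073 / 0.948471 = 1.339074.
  gamma(1) = phi_1 gamma(0) + c_1 = (0.227)(1.339074) + (-0.375614) = -0.071644.
For k = 2: gamma(2) = phi_1 gamma(1) + c_2
  = (0.227)(-0.071644) + (0.581) = 0.564737.
Therefore gamma(2) = 0.5647 (to 4 decimal places).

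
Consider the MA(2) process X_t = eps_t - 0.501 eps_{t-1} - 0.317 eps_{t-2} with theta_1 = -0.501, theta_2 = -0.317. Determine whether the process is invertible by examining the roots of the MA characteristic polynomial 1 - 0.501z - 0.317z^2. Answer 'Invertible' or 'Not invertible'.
\text{Invertible}

The MA(q) characteristic polynomial is P(z) = 1 - 0.501z - 0.317z^2.
Invertibility requires all roots to lie outside the unit circle, i.e. |z| > 1 for every root.
Set 1 + (-0.501) z + (-0.317) z^2 = 0, i.e. a z^2 + b z + c = 0 with a = -0.317, b = -0.501, c = 1.
Discriminant D = b^2 - 4ac = (-0.501)^2 - 4*(-0.317)*1 = 0.251001 - (-1.268) = 1.519001.
D >= 0, so the roots are real: z = (-b +/- sqrt(D)) / (2a) = (0.501 +/- 1.232478) / (-0.634).
  z_1 = (0.501 + 1.232478) / (-0.634) = -2.7342,   |z_1| = 2.7342.
  z_2 = (0.501 - 1.232478) / (-0.634) = 1.1538,   |z_2| = 1.1538.
Moduli of all roots: 2.7342, 1.1538.
All moduli strictly greater than 1? Yes.
Verdict: Invertible.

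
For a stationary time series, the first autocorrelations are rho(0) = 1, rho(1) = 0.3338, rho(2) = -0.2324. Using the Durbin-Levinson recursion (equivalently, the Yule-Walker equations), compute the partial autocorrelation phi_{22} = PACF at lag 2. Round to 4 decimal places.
\phi_{22} = -0.3869

The PACF at lag k is phi_{kk}, the last component of the solution
to the Yule-Walker system G_k phi = r_k where
  (G_k)_{ij} = rho(|i - j|), (r_k)_i = rho(i), i,j = 1..k.
Equivalently, Durbin-Levinson gives phi_{kk} iteratively:
  phi_{11} = rho(1)
  phi_{kk} = [rho(k) - sum_{j=1..k-1} phi_{k-1,j} rho(k-j)]
            / [1 - sum_{j=1..k-1} phi_{k-1,j} rho(j)],
  phi_{k,j} = phi_{k-1,j} - phi_{kk} phi_{k-1,k-j},  j = 1..k-1.
Step k = 1:
  phi_11 = rho(1) = 0.3338.
Step k = 2:
  phi_22 = [rho(2) - phi_11 rho(1)] / [1 - phi_11 rho(1)] = [-0.2324 - (0.3338)(0.3338)] / [1 - (0.3338)(0.3338)]
         = -0.34382244 / 0.88857756 = -0.3869.
Therefore phi_{22} = -0.3869.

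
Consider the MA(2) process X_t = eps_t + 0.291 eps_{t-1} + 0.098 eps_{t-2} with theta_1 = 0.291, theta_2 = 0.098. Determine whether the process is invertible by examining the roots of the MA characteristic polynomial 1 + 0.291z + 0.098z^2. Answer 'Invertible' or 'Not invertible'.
\text{Invertible}

The MA(q) characteristic polynomial is P(z) = 1 + 0.291z + 0.098z^2.
Invertibility requires all roots to lie outside the unit circle, i.e. |z| > 1 for every root.
Set 1 + (0.291) z + (0.098) z^2 = 0, i.e. a z^2 + b z + c = 0 with a = 0.098, b = 0.291, c = 1.
Discriminant D = b^2 - 4ac = (0.291)^2 - 4*(0.098)*1 = 0.084681 - (0.392) = -0.307319.
D < 0, so the roots are the complex-conjugate pair z = (-b +/- i sqrt(-D)) / (2a) = -1.4847 +/- 2.8284i.
For a conjugate pair |z|^2 = z * conj(z) = (product of roots) = c/a = 1/(0.098) = 10.204082, so |z| = sqrt(10.204082) = 3.1944 for both roots.
Moduli of all roots: 3.1944, 3.1944.
All moduli strictly greater than 1? Yes.
Verdict: Invertible.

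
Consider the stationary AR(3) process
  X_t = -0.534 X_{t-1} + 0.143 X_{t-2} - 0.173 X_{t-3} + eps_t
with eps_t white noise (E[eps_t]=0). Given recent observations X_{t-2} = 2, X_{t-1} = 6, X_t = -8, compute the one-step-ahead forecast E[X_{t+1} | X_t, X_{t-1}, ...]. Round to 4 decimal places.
E[X_{t+1} \mid \mathcal F_t] = 4.7840

For an AR(p) model X_t = c + sum_i phi_i X_{t-i} + eps_t, the
one-step-ahead conditional mean is
  E[X_{t+1} | X_t, ...] = c + sum_i phi_i X_{t+1-i}.
Substitute known values:
  E[X_{t+1} | ...] = (-0.534) * (-8) + (0.143) * (6) + (-0.173) * (2)
                   = 4.7840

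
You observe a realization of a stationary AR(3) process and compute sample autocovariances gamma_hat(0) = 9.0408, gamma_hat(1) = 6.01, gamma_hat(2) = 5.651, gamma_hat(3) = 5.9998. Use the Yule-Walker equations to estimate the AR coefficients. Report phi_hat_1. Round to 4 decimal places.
\hat\phi_{1} = 0.3370

The Yule-Walker equations for an AR(p) process read, in matrix form,
  Gamma_p phi = r_p,   with   (Gamma_p)_{ij} = gamma(|i - j|),
                       (r_p)_i = gamma(i),   i,j = 1..p.
Substitute the sample gammas (Toeplitz matrix and right-hand side of size 3):
  Gamma_p = [[9.0408, 6.01, 5.651], [6.01, 9.0408, 6.01], [5.651, 6.01, 9.0408]]
  r_p     = [6.01, 5.651, 5.9998]
Written out (R1..R3):
  (R1) 9.0408 phi_1 + 6.01 phi_2 + 5.651 phi_3 = 6.01
  (R2) 6.01 phi_1 + 9.0408 phi_2 + 6.01 phi_3 = 5.651
  (R3) 5.651 phi_1 + 6.01 phi_2 + 9.0408 phi_3 = 5.9998
Gaussian elimination:
  R2 <- R2 - (6.01/9.0408) R1 = R2 - (0.664764) R1:  5.045567 phi_2 + 2.253418 phi_3 = 1.655767
  R3 <- R3 - (5.651/9.0408) R1 = R3 - (0.625055) R1:  2.253418 phi_2 + 5.508612 phi_3 = 2.243218
  R3 <- R3 - (2.253418/5.045567) R2 = R3 - (0.446613) R2:  4.502206 phi_3 = 1.50373
Back-substitution:
  phi_hat_3 = 1.50373 / 4.502206 = 0.333998
  phi_hat_2 = (1.655767 - (2.253418)(0.333998)) / 5.045567 = 0.178995
  phi_hat_1 = (6.01 - (6.01)(0.178995) - (5.651)(0.333998)) / 9.0408 = 0.337007
So phi_hat = [0.3370, 0.1790, 0.3340].
Therefore phi_hat_1 = 0.3370.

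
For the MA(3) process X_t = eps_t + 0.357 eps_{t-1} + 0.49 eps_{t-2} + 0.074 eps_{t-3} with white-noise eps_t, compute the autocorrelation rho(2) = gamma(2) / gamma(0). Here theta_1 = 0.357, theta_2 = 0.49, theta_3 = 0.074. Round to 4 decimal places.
\rho(2) = 0.3761

For an MA(q) process with theta_0 = 1, the autocovariance is
  gamma(k) = sigma^2 * sum_{i=0..q-k} theta_i * theta_{i+k},
and rho(k) = gamma(k) / gamma(0). Sigma^2 cancels.
  numerator   = (1)*(0.49) + (0.357)*(0.074) = 0.516418.
  denominator = (1)^2 + (0.357)^2 + (0.49)^2 + (0.074)^2 = 1.373025.
  rho(2) = 0.516418 / 1.373025 = 0.3761.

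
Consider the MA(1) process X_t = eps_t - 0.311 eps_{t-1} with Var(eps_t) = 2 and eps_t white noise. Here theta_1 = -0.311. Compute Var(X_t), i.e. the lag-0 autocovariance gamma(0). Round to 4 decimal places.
\gamma(0) = 2.1934

For an MA(q) process X_t = eps_t + sum_i theta_i eps_{t-i} with
Var(eps_t) = sigma^2, the variance is
  gamma(0) = sigma^2 * (1 + sum_i theta_i^2).
  sum_i theta_i^2 = (-0.311)^2 = 0.096721.
  gamma(0) = 2 * (1 + 0.096721) = 2 * 1.096721 = 2.193442, which rounds to 2.1934.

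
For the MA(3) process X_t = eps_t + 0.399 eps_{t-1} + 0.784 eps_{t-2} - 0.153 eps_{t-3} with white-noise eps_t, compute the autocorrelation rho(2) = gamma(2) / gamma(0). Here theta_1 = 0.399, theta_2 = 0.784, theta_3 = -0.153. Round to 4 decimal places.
\rho(2) = 0.4023

For an MA(q) process with theta_0 = 1, the autocovariance is
  gamma(k) = sigma^2 * sum_{i=0..q-k} theta_i * theta_{i+k},
and rho(k) = gamma(k) / gamma(0). Sigma^2 cancels.
  numerator   = (1)*(0.784) + (0.399)*(-0.153) = 0.722953.
  denominator = (1)^2 + (0.399)^2 + (0.784)^2 + (-0.153)^2 = 1.797266.
  rho(2) = 0.722953 / 1.797266 = 0.4023.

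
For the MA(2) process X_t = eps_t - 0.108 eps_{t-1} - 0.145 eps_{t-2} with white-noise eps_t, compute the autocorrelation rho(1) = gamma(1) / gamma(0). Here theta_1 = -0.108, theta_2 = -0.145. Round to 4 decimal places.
\rho(1) = -0.0894

For an MA(q) process with theta_0 = 1, the autocovariance is
  gamma(k) = sigma^2 * sum_{i=0..q-k} theta_i * theta_{i+k},
and rho(k) = gamma(k) / gamma(0). Sigma^2 cancels.
  numerator   = (1)*(-0.108) + (-0.108)*(-0.145) = -0.09234.
  denominator = (1)^2 + (-0.108)^2 + (-0.145)^2 = 1.032689.
  rho(1) = -0.09234 / 1.032689 = -0.0894.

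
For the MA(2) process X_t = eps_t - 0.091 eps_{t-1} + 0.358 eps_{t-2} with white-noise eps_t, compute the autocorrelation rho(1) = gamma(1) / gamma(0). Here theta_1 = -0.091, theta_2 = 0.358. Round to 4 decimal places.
\rho(1) = -0.1087

For an MA(q) process with theta_0 = 1, the autocovariance is
  gamma(k) = sigma^2 * sum_{i=0..q-k} theta_i * theta_{i+k},
and rho(k) = gamma(k) / gamma(0). Sigma^2 cancels.
  numerator   = (1)*(-0.091) + (-0.091)*(0.358) = -0.123578.
  denominator = (1)^2 + (-0.091)^2 + (0.358)^2 = 1.136445.
  rho(1) = -0.123578 / 1.136445 = -0.1087.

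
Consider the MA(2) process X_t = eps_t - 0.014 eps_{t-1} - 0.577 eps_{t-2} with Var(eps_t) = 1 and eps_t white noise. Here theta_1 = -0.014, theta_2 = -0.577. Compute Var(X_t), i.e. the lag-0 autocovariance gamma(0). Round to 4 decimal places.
\gamma(0) = 1.3331

For an MA(q) process X_t = eps_t + sum_i theta_i eps_{t-i} with
Var(eps_t) = sigma^2, the variance is
  gamma(0) = sigma^2 * (1 + sum_i theta_i^2).
  sum_i theta_i^2 = (-0.014)^2 + (-0.577)^2 = 0.000196 + 0.332929 = 0.333125.
  gamma(0) = 1 * (1 + 0.333125) = 1 * 1.333125 = 1.333125, which rounds to 1.3331.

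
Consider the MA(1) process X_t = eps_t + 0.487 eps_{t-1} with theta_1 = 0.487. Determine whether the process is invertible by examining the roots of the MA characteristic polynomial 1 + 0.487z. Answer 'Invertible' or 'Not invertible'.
\text{Invertible}

The MA(q) characteristic polynomial is P(z) = 1 + 0.487z.
Invertibility requires all roots to lie outside the unit circle, i.e. |z| > 1 for every root.
This is linear in z: 1 + (0.487) z = 0  =>  z = -1/(0.487) = -2.053388,  |z| = 2.053388.
Moduli of all roots: 2.0534.
All moduli strictly greater than 1? Yes.
Verdict: Invertible.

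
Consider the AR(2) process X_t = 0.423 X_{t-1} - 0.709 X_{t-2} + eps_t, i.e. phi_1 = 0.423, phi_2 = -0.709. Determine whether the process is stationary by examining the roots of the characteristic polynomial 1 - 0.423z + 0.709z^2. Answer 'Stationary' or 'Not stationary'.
\text{Stationary}

The AR(p) characteristic polynomial is P(z) = 1 - 0.423z + 0.709z^2.
Stationarity requires all roots to lie outside the unit circle, i.e. |z| > 1 for every root.
Set 1 + (-0.423) z + (0.709) z^2 = 0, i.e. a z^2 + b z + c = 0 with a = 0.709, b = -0.423, c = 1.
Discriminant D = b^2 - 4ac = (-0.423)^2 - 4*(0.709)*1 = 0.178929 - (2.836) = -2.657071.
D < 0, so the roots are the complex-conjugate pair z = (-b +/- i sqrt(-D)) / (2a) = 0.2983 +/- 1.1495i.
For a conjugate pair |z|^2 = z * conj(z) = (product of roots) = c/a = 1/(0.709) = 1.410437, so |z| = sqrt(1.410437) = 1.1876 for both roots.
Moduli of all roots: 1.1876, 1.1876.
All moduli strictly greater than 1? Yes.
Verdict: Stationary.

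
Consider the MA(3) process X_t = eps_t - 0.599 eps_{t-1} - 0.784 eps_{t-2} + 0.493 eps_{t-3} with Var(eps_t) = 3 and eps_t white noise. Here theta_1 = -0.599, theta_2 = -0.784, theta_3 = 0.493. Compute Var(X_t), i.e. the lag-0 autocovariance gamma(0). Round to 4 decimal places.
\gamma(0) = 6.6495

For an MA(q) process X_t = eps_t + sum_i theta_i eps_{t-i} with
Var(eps_t) = sigma^2, the variance is
  gamma(0) = sigma^2 * (1 + sum_i theta_i^2).
  sum_i theta_i^2 = (-0.599)^2 + (-0.784)^2 + (0.493)^2 = 0.358801 + 0.614656 + 0.243049 = 1.216506.
  gamma(0) = 3 * (1 + 1.216506) = 3 * 2.216506 = 6.649518, which rounds to 6.6495.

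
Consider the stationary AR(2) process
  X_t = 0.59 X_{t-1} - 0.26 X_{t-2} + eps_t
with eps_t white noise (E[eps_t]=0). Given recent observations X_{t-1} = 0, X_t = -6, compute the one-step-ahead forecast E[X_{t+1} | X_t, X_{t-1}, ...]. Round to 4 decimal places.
E[X_{t+1} \mid \mathcal F_t] = -3.5400

For an AR(p) model X_t = c + sum_i phi_i X_{t-i} + eps_t, the
one-step-ahead conditional mean is
  E[X_{t+1} | X_t, ...] = c + sum_i phi_i X_{t+1-i}.
Substitute known values:
  E[X_{t+1} | ...] = (0.59) * (-6) + (-0.26) * (0)
                   = -3.5400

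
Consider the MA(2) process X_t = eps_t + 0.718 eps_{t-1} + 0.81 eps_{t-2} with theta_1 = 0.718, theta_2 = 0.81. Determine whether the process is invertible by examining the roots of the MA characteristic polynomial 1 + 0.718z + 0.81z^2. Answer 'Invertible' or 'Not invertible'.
\text{Invertible}

The MA(q) characteristic polynomial is P(z) = 1 + 0.718z + 0.81z^2.
Invertibility requires all roots to lie outside the unit circle, i.e. |z| > 1 for every root.
Set 1 + (0.718) z + (0.81) z^2 = 0, i.e. a z^2 + b z + c = 0 with a = 0.81, b = 0.718, c = 1.
Discriminant D = b^2 - 4ac = (0.718)^2 - 4*(0.81)*1 = 0.515524 - (3.24) = -2.724476.
D < 0, so the roots are the complex-conjugate pair z = (-b +/- i sqrt(-D)) / (2a) = -0.4432 +/- 1.0189i.
For a conjugate pair |z|^2 = z * conj(z) = (product of roots) = c/a = 1/(0.81) = 1.234568, so |z| = sqrt(1.234568) = 1.1111 for both roots.
Moduli of all roots: 1.1111, 1.1111.
All moduli strictly greater than 1? Yes.
Verdict: Invertible.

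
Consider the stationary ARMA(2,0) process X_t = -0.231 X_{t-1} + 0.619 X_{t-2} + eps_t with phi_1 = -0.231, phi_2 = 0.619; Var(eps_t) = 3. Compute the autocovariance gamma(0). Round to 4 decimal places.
\gamma(0) = 7.6905

Multiply the model equation by X_{t-k} and take expectations. With theta_0 = psi_0 = 1 and psi_j the MA(infinity) weights, this gives
  gamma(k) - sum_i phi_i gamma(k-i) = c_k,
  c_k = sigma^2 * sum_{j=k..q} theta_j psi_{j-k}   (c_k = 0 for k > q),
using gamma(-m) = gamma(m).
Pure AR (q = 0): c_0 = sigma^2 = 3, c_k = 0 for k >= 1.
Equations for k = 0, 1, 2 (AR order 2, c_2 = 0):
  (E0) gamma(0) = phi_1 gamma(1) + phi_2 gamma(2) + c_0
  (E1) gamma(1) = phi_1 gamma(0) + phi_2 gamma(1) + c_1
  (E2) gamma(2) = phi_1 gamma(1) + phi_2 gamma(0)
From (E1): gamma(1) = A gamma(0) + B with
  A = phi_1 / (1 - phi_2) = -0.231 / 0.381 = -0.606299,   B = c_1 / (1 - phi_2) = 0 / 0.381 = 0.
Insert (E2) into (E0): gamma(0) (1 - phi_2^2) = phi_1 (1 + phi_2) gamma(1) + c_0.
  phi_1 (1 + phi_2) = (-0.231)(1.619) = -0.373989,   1 - phi_2^2 = 0.616839.
Replace gamma(1) by A gamma(0) + B and collect gamma(0):
  gamma(0) [0.616839 - (-0.373989)(-0.606299)] = c_0 = 3
  gamma(0) * 0.39009 = 3
  gamma(0) = 3 / 0.39009 = 7.690538.
Therefore gamma(0) = 7.6905 (to 4 decimal places).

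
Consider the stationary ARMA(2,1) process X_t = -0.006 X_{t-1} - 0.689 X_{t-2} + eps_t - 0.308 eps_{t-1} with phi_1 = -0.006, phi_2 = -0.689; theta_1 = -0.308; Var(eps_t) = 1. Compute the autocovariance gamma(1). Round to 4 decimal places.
\gamma(1) = -0.1898

Multiply the model equation by X_{t-k} and take expectations. With theta_0 = psi_0 = 1 and psi_j the MA(infinity) weights, this gives
  gamma(k) - sum_i phi_i gamma(k-i) = c_k,
  c_k = sigma^2 * sum_{j=k..q} theta_j psi_{j-k}   (c_k = 0 for k > q),
using gamma(-m) = gamma(m).
psi-weights needed (psi_j = theta_j + sum_i phi_i psi_{j-i}):
  psi_1 = theta_1 + phi_1 = -0.308 + (-0.006) = -0.314
Right-hand sides:
  c_0 = sigma^2 (1 + theta_1 psi_1) = 1 * (1 + (-0.308)(-0.314)) = 1 * 1.096712 = 1.096712
  c_1 = sigma^2 theta_1 = 1 * (-0.308) = -0.308
  c_2 = 0
Equations for k = 0, 1, 2 (AR order 2, c_2 = 0):
  (E0) gamma(0) = phi_1 gamma(1) + phi_2 gamma(2) + c_0
  (E1) gamma(1) = phi_1 gamma(0) + phi_2 gamma(1) + c_1
  (E2) gamma(2) = phi_1 gamma(1) + phi_2 gamma(0)
From (E1): gamma(1) = A gamma(0) + B with
  A = phi_1 / (1 - phi_2) = -0.006 / 1.689 = -0.003552,   B = c_1 / (1 - phi_2) = -0.308 / 1.689 = -0.182356.
Insert (E2) into (E0): gamma(0) (1 - phi_2^2) = phi_1 (1 + phi_2) gamma(1) + c_0.
  phi_1 (1 + phi_2) = (-0.006)(0.311) = -0.001866,   1 - phi_2^2 = 0.525279.
Replace gamma(1) by A gamma(0) + B and collect gamma(0):
  gamma(0) [0.525279 - (-0.001866)(-0.003552)] = (-0.001866)(-0.182356) + 1.096712
  gamma(0) * 0.525272 = 1.097052
  gamma(0) = 1.097052 / 0.525272 = 2.08854.
  gamma(1) = A gamma(0) + B = (-0.003552)(2.08854) + (-0.182356) = -0.189776.
Therefore gamma(1) = -0.1898 (to 4 decimal places).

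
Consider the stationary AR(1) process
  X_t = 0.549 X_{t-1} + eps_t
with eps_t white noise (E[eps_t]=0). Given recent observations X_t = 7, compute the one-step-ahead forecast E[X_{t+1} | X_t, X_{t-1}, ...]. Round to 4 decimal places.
E[X_{t+1} \mid \mathcal F_t] = 3.8430

For an AR(p) model X_t = c + sum_i phi_i X_{t-i} + eps_t, the
one-step-ahead conditional mean is
  E[X_{t+1} | X_t, ...] = c + sum_i phi_i X_{t+1-i}.
Substitute known values:
  E[X_{t+1} | ...] = (0.549) * (7)
                   = 3.8430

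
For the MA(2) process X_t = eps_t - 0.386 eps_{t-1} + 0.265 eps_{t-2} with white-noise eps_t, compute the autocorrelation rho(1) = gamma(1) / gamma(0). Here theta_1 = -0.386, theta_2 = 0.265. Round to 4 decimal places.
\rho(1) = -0.4005

For an MA(q) process with theta_0 = 1, the autocovariance is
  gamma(k) = sigma^2 * sum_{i=0..q-k} theta_i * theta_{i+k},
and rho(k) = gamma(k) / gamma(0). Sigma^2 cancels.
  numerator   = (1)*(-0.386) + (-0.386)*(0.265) = -0.48829.
  denominator = (1)^2 + (-0.386)^2 + (0.265)^2 = 1.219221.
  rho(1) = -0.48829 / 1.219221 = -0.4005.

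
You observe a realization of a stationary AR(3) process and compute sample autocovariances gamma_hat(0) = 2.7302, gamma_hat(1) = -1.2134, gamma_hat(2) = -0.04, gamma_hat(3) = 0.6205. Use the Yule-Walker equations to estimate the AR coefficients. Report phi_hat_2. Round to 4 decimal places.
\hat\phi_{2} = -0.1880

The Yule-Walker equations for an AR(p) process read, in matrix form,
  Gamma_p phi = r_p,   with   (Gamma_p)_{ij} = gamma(|i - j|),
                       (r_p)_i = gamma(i),   i,j = 1..p.
Substitute the sample gammas (Toeplitz matrix and right-hand side of size 3):
  Gamma_p = [[2.7302, -1.2134, -0.04], [-1.2134, 2.7302, -1.2134], [-0.04, -1.2134, 2.7302]]
  r_p     = [-1.2134, -0.04, 0.6205]
Written out (R1..R3):
  (R1) 2.7302 phi_1 - 1.2134 phi_2 - 0.04 phi_3 = -1.2134
  (R2) -1.2134 phi_1 + 2.7302 phi_2 - 1.2134 phi_3 = -0.04
  (R3) -0.04 phi_1 - 1.2134 phi_2 + 2.7302 phi_3 = 0.6205
Gaussian elimination:
  R2 <- R2 - (-1.2134/2.7302) R1 = R2 - (-0.444436) R1:  2.190921 phi_2 - 1.231177 phi_3 = -0.579279
  R3 <- R3 - (-0.04/2.7302) R1 = R3 - (-0.014651) R1:  -1.231177 phi_2 + 2.729614 phi_3 = 0.602723
  R3 <- R3 - (-1.231177/2.190921) R2 = R3 - (-0.561945) R2:  2.03776 phi_3 = 0.2772
Back-substitution:
  phi_hat_3 = 0.2772 / 2.03776 = 0.136031
  phi_hat_2 = (-0.579279 - (-1.231177)(0.136031)) / 2.190921 = -0.187958
  phi_hat_1 = (-1.2134 - (-1.2134)(-0.187958) - (-0.04)(0.136031)) / 2.7302 = -0.525978
So phi_hat = [-0.5260, -0.1880, 0.1360].
Therefore phi_hat_2 = -0.1880.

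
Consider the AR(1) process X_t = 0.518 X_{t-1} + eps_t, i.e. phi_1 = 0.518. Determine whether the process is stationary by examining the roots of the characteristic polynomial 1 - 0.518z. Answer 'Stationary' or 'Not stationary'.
\text{Stationary}

The AR(p) characteristic polynomial is P(z) = 1 - 0.518z.
Stationarity requires all roots to lie outside the unit circle, i.e. |z| > 1 for every root.
This is linear in z: 1 + (-0.518) z = 0  =>  z = -1/(-0.518) = 1.930502,  |z| = 1.930502.
Moduli of all roots: 1.9305.
All moduli strictly greater than 1? Yes.
Verdict: Stationary.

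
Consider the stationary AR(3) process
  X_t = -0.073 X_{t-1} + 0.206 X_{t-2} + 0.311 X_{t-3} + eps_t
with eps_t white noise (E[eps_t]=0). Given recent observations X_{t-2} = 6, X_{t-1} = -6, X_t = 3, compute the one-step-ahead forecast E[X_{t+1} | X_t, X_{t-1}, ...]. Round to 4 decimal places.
E[X_{t+1} \mid \mathcal F_t] = 0.4110

For an AR(p) model X_t = c + sum_i phi_i X_{t-i} + eps_t, the
one-step-ahead conditional mean is
  E[X_{t+1} | X_t, ...] = c + sum_i phi_i X_{t+1-i}.
Substitute known values:
  E[X_{t+1} | ...] = (-0.073) * (3) + (0.206) * (-6) + (0.311) * (6)
                   = 0.4110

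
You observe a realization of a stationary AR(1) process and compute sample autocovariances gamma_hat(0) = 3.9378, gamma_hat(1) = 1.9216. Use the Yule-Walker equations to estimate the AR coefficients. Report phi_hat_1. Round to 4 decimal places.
\hat\phi_{1} = 0.4880

The Yule-Walker equations for an AR(p) process read, in matrix form,
  Gamma_p phi = r_p,   with   (Gamma_p)_{ij} = gamma(|i - j|),
                       (r_p)_i = gamma(i),   i,j = 1..p.
Substitute the sample gammas (Toeplitz matrix and right-hand side of size 1):
  Gamma_p = [[3.9378]]
  r_p     = [1.9216]
With p = 1 this is the single equation gamma(0) phi_1 = gamma(1):
  phi_hat_1 = gamma(1) / gamma(0) = 1.9216 / 3.9378 = 0.4880.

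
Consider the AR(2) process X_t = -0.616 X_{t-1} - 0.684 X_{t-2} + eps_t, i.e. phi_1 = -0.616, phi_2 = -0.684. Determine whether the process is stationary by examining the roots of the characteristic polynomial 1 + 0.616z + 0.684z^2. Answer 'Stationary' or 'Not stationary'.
\text{Stationary}

The AR(p) characteristic polynomial is P(z) = 1 + 0.616z + 0.684z^2.
Stationarity requires all roots to lie outside the unit circle, i.e. |z| > 1 for every root.
Set 1 + (0.616) z + (0.684) z^2 = 0, i.e. a z^2 + b z + c = 0 with a = 0.684, b = 0.616, c = 1.
Discriminant D = b^2 - 4ac = (0.616)^2 - 4*(0.684)*1 = 0.379456 - (2.736) = -2.356544.
D < 0, so the roots are the complex-conjugate pair z = (-b +/- i sqrt(-D)) / (2a) = -0.4503 +/- 1.1222i.
For a conjugate pair |z|^2 = z * conj(z) = (product of roots) = c/a = 1/(0.684) = 1.461988, so |z| = sqrt(1.461988) = 1.2091 for both roots.
Moduli of all roots: 1.2091, 1.2091.
All moduli strictly greater than 1? Yes.
Verdict: Stationary.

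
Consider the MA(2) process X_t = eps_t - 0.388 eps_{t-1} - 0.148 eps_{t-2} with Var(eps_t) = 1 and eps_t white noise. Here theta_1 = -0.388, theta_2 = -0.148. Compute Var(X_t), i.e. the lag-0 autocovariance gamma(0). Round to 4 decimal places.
\gamma(0) = 1.1724

For an MA(q) process X_t = eps_t + sum_i theta_i eps_{t-i} with
Var(eps_t) = sigma^2, the variance is
  gamma(0) = sigma^2 * (1 + sum_i theta_i^2).
  sum_i theta_i^2 = (-0.388)^2 + (-0.148)^2 = 0.150544 + 0.021904 = 0.172448.
  gamma(0) = 1 * (1 + 0.172448) = 1 * 1.172448 = 1.172448, which rounds to 1.1724.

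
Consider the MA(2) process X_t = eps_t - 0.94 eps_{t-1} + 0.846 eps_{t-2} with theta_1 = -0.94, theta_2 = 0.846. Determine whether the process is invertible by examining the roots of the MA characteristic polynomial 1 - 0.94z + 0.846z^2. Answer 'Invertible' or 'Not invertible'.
\text{Invertible}

The MA(q) characteristic polynomial is P(z) = 1 - 0.94z + 0.846z^2.
Invertibility requires all roots to lie outside the unit circle, i.e. |z| > 1 for every root.
Set 1 + (-0.94) z + (0.846) z^2 = 0, i.e. a z^2 + b z + c = 0 with a = 0.846, b = -0.94, c = 1.
Discriminant D = b^2 - 4ac = (-0.94)^2 - 4*(0.846)*1 = 0.8836 - (3.384) = -2.5004.
D < 0, so the roots are the complex-conjugate pair z = (-b +/- i sqrt(-D)) / (2a) = 0.5556 +/- 0.9346i.
For a conjugate pair |z|^2 = z * conj(z) = (product of roots) = c/a = 1/(0.846) = 1.182033, so |z| = sqrt(1.182033) = 1.0872 for both roots.
Moduli of all roots: 1.0872, 1.0872.
All moduli strictly greater than 1? Yes.
Verdict: Invertible.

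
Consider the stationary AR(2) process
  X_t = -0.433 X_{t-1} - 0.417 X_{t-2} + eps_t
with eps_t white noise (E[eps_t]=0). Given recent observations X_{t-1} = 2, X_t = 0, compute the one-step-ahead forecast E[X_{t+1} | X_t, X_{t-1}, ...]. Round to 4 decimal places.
E[X_{t+1} \mid \mathcal F_t] = -0.8340

For an AR(p) model X_t = c + sum_i phi_i X_{t-i} + eps_t, the
one-step-ahead conditional mean is
  E[X_{t+1} | X_t, ...] = c + sum_i phi_i X_{t+1-i}.
Substitute known values:
  E[X_{t+1} | ...] = (-0.433) * (0) + (-0.417) * (2)
                   = -0.8340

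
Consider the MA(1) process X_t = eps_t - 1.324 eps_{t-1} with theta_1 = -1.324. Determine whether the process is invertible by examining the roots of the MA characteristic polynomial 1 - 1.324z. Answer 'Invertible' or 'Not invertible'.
\text{Not invertible}

The MA(q) characteristic polynomial is P(z) = 1 - 1.324z.
Invertibility requires all roots to lie outside the unit circle, i.e. |z| > 1 for every root.
This is linear in z: 1 + (-1.324) z = 0  =>  z = -1/(-1.324) = 0.755287,  |z| = 0.755287.
Moduli of all roots: 0.7553.
All moduli strictly greater than 1? No.
Verdict: Not invertible.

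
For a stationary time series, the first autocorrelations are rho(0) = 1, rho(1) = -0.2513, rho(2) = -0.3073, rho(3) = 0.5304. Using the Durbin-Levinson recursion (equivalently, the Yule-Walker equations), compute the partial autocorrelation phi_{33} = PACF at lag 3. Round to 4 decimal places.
\phi_{33} = 0.4090

The PACF at lag k is phi_{kk}, the last component of the solution
to the Yule-Walker system G_k phi = r_k where
  (G_k)_{ij} = rho(|i - j|), (r_k)_i = rho(i), i,j = 1..k.
Equivalently, Durbin-Levinson gives phi_{kk} iteratively:
  phi_{11} = rho(1)
  phi_{kk} = [rho(k) - sum_{j=1..k-1} phi_{k-1,j} rho(k-j)]
            / [1 - sum_{j=1..k-1} phi_{k-1,j} rho(j)],
  phi_{k,j} = phi_{k-1,j} - phi_{kk} phi_{k-1,k-j},  j = 1..k-1.
Step k = 1:
  phi_11 = rho(1) = -0.2513.
Step k = 2:
  phi_22 = [rho(2) - phi_11 rho(1)] / [1 - phi_11 rho(1)] = [-0.3073 - (-0.2513)(-0.2513)] / [1 - (-0.2513)(-0.2513)]
         = -0.37045169 / 0.93684831 = -0.395423.
  Update: phi_21 = phi_11 - phi_22 phi_11 = -0.2513 - (-0.395423)(-0.2513) = -0.35067.
Step k = 3:
  phi_33 = [rho(3) - phi_21 rho(2) - phi_22 rho(1)] / [1 - phi_21 rho(1) - phi_22 rho(2)]
    numerator   = 0.5304 - (-0.35067)(-0.3073) - (-0.395423)(-0.2513) = 0.32326926
    denominator = 1 - (-0.35067)(-0.2513) - (-0.395423)(-0.3073) = 0.79036306
  phi_33 = 0.32326926 / 0.79036306 = 0.409.
Therefore phi_{33} = 0.4090.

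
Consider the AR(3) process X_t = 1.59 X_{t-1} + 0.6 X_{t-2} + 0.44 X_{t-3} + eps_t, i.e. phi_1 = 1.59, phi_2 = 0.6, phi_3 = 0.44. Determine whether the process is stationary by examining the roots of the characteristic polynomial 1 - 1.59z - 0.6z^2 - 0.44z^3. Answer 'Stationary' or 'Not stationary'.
\text{Not stationary}

The AR(p) characteristic polynomial is P(z) = 1 - 1.59z - 0.6z^2 - 0.44z^3.
Stationarity requires all roots to lie outside the unit circle, i.e. |z| > 1 for every root.
Degree 3: look for a simple real root z0 first, then factor out (1 - z/z0) and solve the remaining quadratic.
Testing z0 = 0.5: P(0.5) = 1 + (-1.59)(0.5) + (-0.6)(0.5)^2 + (-0.44)(0.5)^3
  = 1 + (-0.795) + (-0.15) + (-0.055) = 0.  So z_0 = 0.5 is a root, |z_0| = 0.5.
Divide out the factor (1 - 2 z) = (1 - z/z0) (since 1/z0 = 2):
  P(z) = (1 - 2 z)(1 + (0.41) z + (0.22) z^2)
  [check: z-coef 0.41 - (2) = -1.59; z^2-coef 0.22 - (2)(0.41) = -0.6; z^3-coef -(2)(0.22) = -0.44.]
Remaining roots from the quadratic factor 1 + (0.41) z + (0.22) z^2:
  Set 1 + (0.41) z + (0.22) z^2 = 0, i.e. a z^2 + b z + c = 0 with a = 0.22, b = 0.41, c = 1.
  Discriminant D = b^2 - 4ac = (0.41)^2 - 4*(0.22)*1 = 0.1681 - (0.88) = -0.7119.
  D < 0, so the roots are the complex-conjugate pair z = (-b +/- i sqrt(-D)) / (2a) = -0.9318 +/- 1.9176i.
  For a conjugate pair |z|^2 = z * conj(z) = (product of roots) = c/a = 1/(0.22) = 4.545455, so |z| = sqrt(4.545455) = 2.132 for both roots.
Moduli of all roots: 0.5000, 2.1320, 2.1320.
All moduli strictly greater than 1? No.
Verdict: Not stationary.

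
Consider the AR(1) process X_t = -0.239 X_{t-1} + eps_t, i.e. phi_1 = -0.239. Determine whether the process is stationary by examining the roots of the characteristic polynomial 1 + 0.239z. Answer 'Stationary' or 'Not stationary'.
\text{Stationary}

The AR(p) characteristic polynomial is P(z) = 1 + 0.239z.
Stationarity requires all roots to lie outside the unit circle, i.e. |z| > 1 for every root.
This is linear in z: 1 + (0.239) z = 0  =>  z = -1/(0.239) = -4.1841,  |z| = 4.1841.
Moduli of all roots: 4.1841.
All moduli strictly greater than 1? Yes.
Verdict: Stationary.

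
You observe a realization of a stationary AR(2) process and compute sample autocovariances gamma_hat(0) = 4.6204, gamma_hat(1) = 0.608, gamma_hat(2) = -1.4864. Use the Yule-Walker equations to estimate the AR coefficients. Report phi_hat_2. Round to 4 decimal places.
\hat\phi_{2} = -0.3450

The Yule-Walker equations for an AR(p) process read, in matrix form,
  Gamma_p phi = r_p,   with   (Gamma_p)_{ij} = gamma(|i - j|),
                       (r_p)_i = gamma(i),   i,j = 1..p.
Substitute the sample gammas (Toeplitz matrix and right-hand side of size 2):
  Gamma_p = [[4.6204, 0.608], [0.608, 4.6204]]
  r_p     = [0.608, -1.4864]
Written out:
  4.6204 phi_1 + 0.608 phi_2 = 0.608
  0.608 phi_1 + 4.6204 phi_2 = -1.4864
Solve by Cramer's rule:
  det = gamma(0)^2 - gamma(1)^2 = (4.6204)^2 - (0.608)^2 = 21.34809616 - 0.369664 = 20.97843216
  phi_hat_1 = [gamma(1) gamma(0) - gamma(1) gamma(2)] / det = [(0.608)(4.6204) - (0.608)(-1.4864)] / 20.97843216 = 3.7129344 / 20.97843216 = 0.177
  phi_hat_2 = [gamma(0) gamma(2) - gamma(1)^2] / det = [(4.6204)(-1.4864) - (0.608)^2] / 20.97843216 = -7.23742656 / 20.97843216 = -0.345
So phi_hat = [0.1770, -0.3450].
Therefore phi_hat_2 = -0.3450.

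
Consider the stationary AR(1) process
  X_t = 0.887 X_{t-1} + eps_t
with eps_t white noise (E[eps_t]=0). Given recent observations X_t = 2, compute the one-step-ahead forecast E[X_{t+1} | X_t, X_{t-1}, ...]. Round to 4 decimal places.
E[X_{t+1} \mid \mathcal F_t] = 1.7740

For an AR(p) model X_t = c + sum_i phi_i X_{t-i} + eps_t, the
one-step-ahead conditional mean is
  E[X_{t+1} | X_t, ...] = c + sum_i phi_i X_{t+1-i}.
Substitute known values:
  E[X_{t+1} | ...] = (0.887) * (2)
                   = 1.7740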